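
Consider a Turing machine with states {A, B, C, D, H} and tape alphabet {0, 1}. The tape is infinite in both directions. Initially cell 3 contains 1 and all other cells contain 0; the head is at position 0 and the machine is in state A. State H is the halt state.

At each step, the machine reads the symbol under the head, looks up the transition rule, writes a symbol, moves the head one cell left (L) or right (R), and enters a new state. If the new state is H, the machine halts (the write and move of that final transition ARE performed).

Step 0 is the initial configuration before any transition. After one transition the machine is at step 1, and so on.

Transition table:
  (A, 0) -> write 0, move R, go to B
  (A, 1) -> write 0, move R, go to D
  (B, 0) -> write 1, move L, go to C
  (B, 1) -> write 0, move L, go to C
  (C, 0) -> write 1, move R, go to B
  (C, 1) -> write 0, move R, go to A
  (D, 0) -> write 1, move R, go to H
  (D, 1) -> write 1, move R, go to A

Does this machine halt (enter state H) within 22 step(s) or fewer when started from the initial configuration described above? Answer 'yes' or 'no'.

Step 1: in state A at pos 0, read 0 -> (A,0)->write 0,move R,goto B. Now: state=B, head=1, tape[-1..4]=000010 (head:   ^)
Step 2: in state B at pos 1, read 0 -> (B,0)->write 1,move L,goto C. Now: state=C, head=0, tape[-1..4]=001010 (head:  ^)
Step 3: in state C at pos 0, read 0 -> (C,0)->write 1,move R,goto B. Now: state=B, head=1, tape[-1..4]=011010 (head:   ^)
Step 4: in state B at pos 1, read 1 -> (B,1)->write 0,move L,goto C. Now: state=C, head=0, tape[-1..4]=010010 (head:  ^)
Step 5: in state C at pos 0, read 1 -> (C,1)->write 0,move R,goto A. Now: state=A, head=1, tape[-1..4]=000010 (head:   ^)
Step 6: in state A at pos 1, read 0 -> (A,0)->write 0,move R,goto B. Now: state=B, head=2, tape[-1..4]=000010 (head:    ^)
Step 7: in state B at pos 2, read 0 -> (B,0)->write 1,move L,goto C. Now: state=C, head=1, tape[-1..4]=000110 (head:   ^)
Step 8: in state C at pos 1, read 0 -> (C,0)->write 1,move R,goto B. Now: state=B, head=2, tape[-1..4]=001110 (head:    ^)
Step 9: in state B at pos 2, read 1 -> (B,1)->write 0,move L,goto C. Now: state=C, head=1, tape[-1..4]=001010 (head:   ^)
Step 10: in state C at pos 1, read 1 -> (C,1)->write 0,move R,goto A. Now: state=A, head=2, tape[-1..4]=000010 (head:    ^)
Step 11: in state A at pos 2, read 0 -> (A,0)->write 0,move R,goto B. Now: state=B, head=3, tape[-1..4]=000010 (head:     ^)
Step 12: in state B at pos 3, read 1 -> (B,1)->write 0,move L,goto C. Now: state=C, head=2, tape[-1..4]=000000 (head:    ^)
Step 13: in state C at pos 2, read 0 -> (C,0)->write 1,move R,goto B. Now: state=B, head=3, tape[-1..4]=000100 (head:     ^)
Step 14: in state B at pos 3, read 0 -> (B,0)->write 1,move L,goto C. Now: state=C, head=2, tape[-1..4]=000110 (head:    ^)
Step 15: in state C at pos 2, read 1 -> (C,1)->write 0,move R,goto A. Now: state=A, head=3, tape[-1..4]=000010 (head:     ^)
Step 16: in state A at pos 3, read 1 -> (A,1)->write 0,move R,goto D. Now: state=D, head=4, tape[-1..5]=0000000 (head:      ^)
Step 17: in state D at pos 4, read 0 -> (D,0)->write 1,move R,goto H. Now: state=H, head=5, tape[-1..6]=00000100 (head:       ^)
State H reached at step 17; 17 <= 22 -> yes

Answer: yes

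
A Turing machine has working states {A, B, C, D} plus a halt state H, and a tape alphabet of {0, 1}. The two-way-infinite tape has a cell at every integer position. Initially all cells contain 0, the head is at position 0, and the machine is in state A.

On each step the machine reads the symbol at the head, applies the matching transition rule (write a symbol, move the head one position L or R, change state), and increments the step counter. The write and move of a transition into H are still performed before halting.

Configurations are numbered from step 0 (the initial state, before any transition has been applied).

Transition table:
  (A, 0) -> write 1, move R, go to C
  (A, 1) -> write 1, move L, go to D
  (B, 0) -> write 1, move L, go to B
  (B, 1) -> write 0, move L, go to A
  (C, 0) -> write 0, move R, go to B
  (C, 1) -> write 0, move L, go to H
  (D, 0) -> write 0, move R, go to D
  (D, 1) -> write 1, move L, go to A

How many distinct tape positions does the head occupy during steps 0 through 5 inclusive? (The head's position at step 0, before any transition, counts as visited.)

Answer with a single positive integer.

Answer: 4

Derivation:
Step 1: in state A at pos 0, read 0 -> (A,0)->write 1,move R,goto C. Now: state=C, head=1, tape[-1..2]=0100 (head:   ^)
Step 2: in state C at pos 1, read 0 -> (C,0)->write 0,move R,goto B. Now: state=B, head=2, tape[-1..3]=01000 (head:    ^)
Step 3: in state B at pos 2, read 0 -> (B,0)->write 1,move L,goto B. Now: state=B, head=1, tape[-1..3]=01010 (head:   ^)
Step 4: in state B at pos 1, read 0 -> (B,0)->write 1,move L,goto B. Now: state=B, head=0, tape[-1..3]=01110 (head:  ^)
Step 5: in state B at pos 0, read 1 -> (B,1)->write 0,move L,goto A. Now: state=A, head=-1, tape[-2..3]=000110 (head:  ^)
Head positions at steps 0..5: starting at 0, distinct positions visited = {-1, 0, 1, 2} -> 4 position(s)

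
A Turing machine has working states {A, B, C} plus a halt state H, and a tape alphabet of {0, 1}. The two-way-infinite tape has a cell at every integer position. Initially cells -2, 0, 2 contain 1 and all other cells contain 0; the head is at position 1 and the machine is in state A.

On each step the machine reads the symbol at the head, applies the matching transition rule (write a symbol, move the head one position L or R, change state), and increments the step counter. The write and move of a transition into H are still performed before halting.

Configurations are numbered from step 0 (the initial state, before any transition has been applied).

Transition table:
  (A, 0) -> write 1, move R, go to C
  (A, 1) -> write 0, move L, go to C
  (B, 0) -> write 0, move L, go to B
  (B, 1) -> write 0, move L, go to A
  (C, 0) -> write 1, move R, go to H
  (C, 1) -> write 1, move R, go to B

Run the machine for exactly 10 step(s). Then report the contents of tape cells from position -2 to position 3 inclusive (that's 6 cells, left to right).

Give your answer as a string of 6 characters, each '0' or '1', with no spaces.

Answer: 111000

Derivation:
Step 1: in state A at pos 1, read 0 -> (A,0)->write 1,move R,goto C. Now: state=C, head=2, tape[-3..3]=0101110 (head:      ^)
Step 2: in state C at pos 2, read 1 -> (C,1)->write 1,move R,goto B. Now: state=B, head=3, tape[-3..4]=01011100 (head:       ^)
Step 3: in state B at pos 3, read 0 -> (B,0)->write 0,move L,goto B. Now: state=B, head=2, tape[-3..4]=01011100 (head:      ^)
Step 4: in state B at pos 2, read 1 -> (B,1)->write 0,move L,goto A. Now: state=A, head=1, tape[-3..4]=01011000 (head:     ^)
Step 5: in state A at pos 1, read 1 -> (A,1)->write 0,move L,goto C. Now: state=C, head=0, tape[-3..4]=01010000 (head:    ^)
Step 6: in state C at pos 0, read 1 -> (C,1)->write 1,move R,goto B. Now: state=B, head=1, tape[-3..4]=01010000 (head:     ^)
Step 7: in state B at pos 1, read 0 -> (B,0)->write 0,move L,goto B. Now: state=B, head=0, tape[-3..4]=01010000 (head:    ^)
Step 8: in state B at pos 0, read 1 -> (B,1)->write 0,move L,goto A. Now: state=A, head=-1, tape[-3..4]=01000000 (head:   ^)
Step 9: in state A at pos -1, read 0 -> (A,0)->write 1,move R,goto C. Now: state=C, head=0, tape[-3..4]=01100000 (head:    ^)
Step 10: in state C at pos 0, read 0 -> (C,0)->write 1,move R,goto H. Now: state=H, head=1, tape[-3..4]=01110000 (head:     ^)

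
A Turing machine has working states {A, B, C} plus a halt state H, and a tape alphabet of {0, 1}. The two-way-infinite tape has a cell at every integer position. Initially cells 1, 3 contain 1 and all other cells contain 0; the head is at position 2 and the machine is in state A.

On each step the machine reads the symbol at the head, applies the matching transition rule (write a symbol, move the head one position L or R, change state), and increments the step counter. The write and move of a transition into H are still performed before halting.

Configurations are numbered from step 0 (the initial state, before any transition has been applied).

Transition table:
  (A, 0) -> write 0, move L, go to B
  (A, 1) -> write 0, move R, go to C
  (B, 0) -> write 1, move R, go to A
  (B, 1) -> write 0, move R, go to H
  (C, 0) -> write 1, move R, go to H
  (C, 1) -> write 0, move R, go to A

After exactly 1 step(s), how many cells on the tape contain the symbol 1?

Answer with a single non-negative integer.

Step 1: in state A at pos 2, read 0 -> (A,0)->write 0,move L,goto B. Now: state=B, head=1, tape[0..4]=01010 (head:  ^)
Cells containing 1 after step 1: {1, 3} -> 2 cell(s)

Answer: 2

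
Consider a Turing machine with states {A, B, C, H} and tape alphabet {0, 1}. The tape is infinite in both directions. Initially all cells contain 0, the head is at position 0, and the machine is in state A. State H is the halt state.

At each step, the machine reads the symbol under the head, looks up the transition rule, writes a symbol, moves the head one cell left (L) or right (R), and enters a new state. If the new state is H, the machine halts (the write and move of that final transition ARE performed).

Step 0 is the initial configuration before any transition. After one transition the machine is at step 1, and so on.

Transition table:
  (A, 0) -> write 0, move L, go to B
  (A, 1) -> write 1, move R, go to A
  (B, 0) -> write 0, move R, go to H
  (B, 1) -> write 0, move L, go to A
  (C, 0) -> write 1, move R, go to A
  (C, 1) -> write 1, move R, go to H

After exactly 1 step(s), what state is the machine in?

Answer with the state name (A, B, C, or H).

Step 1: in state A at pos 0, read 0 -> (A,0)->write 0,move L,goto B. Now: state=B, head=-1, tape[-2..1]=0000 (head:  ^)

Answer: B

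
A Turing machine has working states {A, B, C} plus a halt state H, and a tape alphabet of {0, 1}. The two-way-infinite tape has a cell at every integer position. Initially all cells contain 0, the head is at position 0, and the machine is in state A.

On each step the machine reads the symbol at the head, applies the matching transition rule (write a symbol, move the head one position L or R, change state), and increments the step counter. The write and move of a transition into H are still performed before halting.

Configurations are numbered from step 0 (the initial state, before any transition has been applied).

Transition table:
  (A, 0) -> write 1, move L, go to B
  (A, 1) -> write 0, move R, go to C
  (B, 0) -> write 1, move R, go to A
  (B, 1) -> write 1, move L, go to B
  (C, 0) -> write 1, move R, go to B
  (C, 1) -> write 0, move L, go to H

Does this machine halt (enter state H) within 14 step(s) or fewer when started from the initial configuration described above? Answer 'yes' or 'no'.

Step 1: in state A at pos 0, read 0 -> (A,0)->write 1,move L,goto B. Now: state=B, head=-1, tape[-2..1]=0010 (head:  ^)
Step 2: in state B at pos -1, read 0 -> (B,0)->write 1,move R,goto A. Now: state=A, head=0, tape[-2..1]=0110 (head:   ^)
Step 3: in state A at pos 0, read 1 -> (A,1)->write 0,move R,goto C. Now: state=C, head=1, tape[-2..2]=01000 (head:    ^)
Step 4: in state C at pos 1, read 0 -> (C,0)->write 1,move R,goto B. Now: state=B, head=2, tape[-2..3]=010100 (head:     ^)
Step 5: in state B at pos 2, read 0 -> (B,0)->write 1,move R,goto A. Now: state=A, head=3, tape[-2..4]=0101100 (head:      ^)
Step 6: in state A at pos 3, read 0 -> (A,0)->write 1,move L,goto B. Now: state=B, head=2, tape[-2..4]=0101110 (head:     ^)
Step 7: in state B at pos 2, read 1 -> (B,1)->write 1,move L,goto B. Now: state=B, head=1, tape[-2..4]=0101110 (head:    ^)
Step 8: in state B at pos 1, read 1 -> (B,1)->write 1,move L,goto B. Now: state=B, head=0, tape[-2..4]=0101110 (head:   ^)
Step 9: in state B at pos 0, read 0 -> (B,0)->write 1,move R,goto A. Now: state=A, head=1, tape[-2..4]=0111110 (head:    ^)
Step 10: in state A at pos 1, read 1 -> (A,1)->write 0,move R,goto C. Now: state=C, head=2, tape[-2..4]=0110110 (head:     ^)
Step 11: in state C at pos 2, read 1 -> (C,1)->write 0,move L,goto H. Now: state=H, head=1, tape[-2..4]=0110010 (head:    ^)
State H reached at step 11; 11 <= 14 -> yes

Answer: yes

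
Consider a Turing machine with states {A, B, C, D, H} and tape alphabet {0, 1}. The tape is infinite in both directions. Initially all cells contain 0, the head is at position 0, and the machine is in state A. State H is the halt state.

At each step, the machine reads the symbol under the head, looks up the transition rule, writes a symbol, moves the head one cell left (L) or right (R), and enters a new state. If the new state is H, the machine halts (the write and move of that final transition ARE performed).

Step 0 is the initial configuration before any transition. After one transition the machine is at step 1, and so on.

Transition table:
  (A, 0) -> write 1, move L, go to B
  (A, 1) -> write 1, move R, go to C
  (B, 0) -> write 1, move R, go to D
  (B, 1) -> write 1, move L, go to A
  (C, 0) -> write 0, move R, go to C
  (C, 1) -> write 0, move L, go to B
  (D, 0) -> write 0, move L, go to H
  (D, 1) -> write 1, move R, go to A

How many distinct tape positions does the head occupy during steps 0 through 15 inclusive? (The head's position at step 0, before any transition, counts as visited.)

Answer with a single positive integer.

Step 1: in state A at pos 0, read 0 -> (A,0)->write 1,move L,goto B. Now: state=B, head=-1, tape[-2..1]=0010 (head:  ^)
Step 2: in state B at pos -1, read 0 -> (B,0)->write 1,move R,goto D. Now: state=D, head=0, tape[-2..1]=0110 (head:   ^)
Step 3: in state D at pos 0, read 1 -> (D,1)->write 1,move R,goto A. Now: state=A, head=1, tape[-2..2]=01100 (head:    ^)
Step 4: in state A at pos 1, read 0 -> (A,0)->write 1,move L,goto B. Now: state=B, head=0, tape[-2..2]=01110 (head:   ^)
Step 5: in state B at pos 0, read 1 -> (B,1)->write 1,move L,goto A. Now: state=A, head=-1, tape[-2..2]=01110 (head:  ^)
Step 6: in state A at pos -1, read 1 -> (A,1)->write 1,move R,goto C. Now: state=C, head=0, tape[-2..2]=01110 (head:   ^)
Step 7: in state C at pos 0, read 1 -> (C,1)->write 0,move L,goto B. Now: state=B, head=-1, tape[-2..2]=01010 (head:  ^)
Step 8: in state B at pos -1, read 1 -> (B,1)->write 1,move L,goto A. Now: state=A, head=-2, tape[-3..2]=001010 (head:  ^)
Step 9: in state A at pos -2, read 0 -> (A,0)->write 1,move L,goto B. Now: state=B, head=-3, tape[-4..2]=0011010 (head:  ^)
Step 10: in state B at pos -3, read 0 -> (B,0)->write 1,move R,goto D. Now: state=D, head=-2, tape[-4..2]=0111010 (head:   ^)
Step 11: in state D at pos -2, read 1 -> (D,1)->write 1,move R,goto A. Now: state=A, head=-1, tape[-4..2]=0111010 (head:    ^)
Step 12: in state A at pos -1, read 1 -> (A,1)->write 1,move R,goto C. Now: state=C, head=0, tape[-4..2]=0111010 (head:     ^)
Step 13: in state C at pos 0, read 0 -> (C,0)->write 0,move R,goto C. Now: state=C, head=1, tape[-4..2]=0111010 (head:      ^)
Step 14: in state C at pos 1, read 1 -> (C,1)->write 0,move L,goto B. Now: state=B, head=0, tape[-4..2]=0111000 (head:     ^)
Step 15: in state B at pos 0, read 0 -> (B,0)->write 1,move R,goto D. Now: state=D, head=1, tape[-4..2]=0111100 (head:      ^)
Head positions at steps 0..15: starting at 0, distinct positions visited = {-3, -2, -1, 0, 1} -> 5 position(s)

Answer: 5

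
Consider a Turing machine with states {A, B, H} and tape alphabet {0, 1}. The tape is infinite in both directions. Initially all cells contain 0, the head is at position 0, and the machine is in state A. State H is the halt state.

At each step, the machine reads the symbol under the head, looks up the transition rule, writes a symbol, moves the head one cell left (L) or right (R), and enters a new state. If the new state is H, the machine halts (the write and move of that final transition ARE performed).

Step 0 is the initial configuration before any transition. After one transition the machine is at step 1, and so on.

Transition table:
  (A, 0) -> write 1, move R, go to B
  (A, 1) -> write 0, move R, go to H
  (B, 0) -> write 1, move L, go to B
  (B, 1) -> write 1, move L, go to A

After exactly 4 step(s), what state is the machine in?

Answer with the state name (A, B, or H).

Step 1: in state A at pos 0, read 0 -> (A,0)->write 1,move R,goto B. Now: state=B, head=1, tape[-1..2]=0100 (head:   ^)
Step 2: in state B at pos 1, read 0 -> (B,0)->write 1,move L,goto B. Now: state=B, head=0, tape[-1..2]=0110 (head:  ^)
Step 3: in state B at pos 0, read 1 -> (B,1)->write 1,move L,goto A. Now: state=A, head=-1, tape[-2..2]=00110 (head:  ^)
Step 4: in state A at pos -1, read 0 -> (A,0)->write 1,move R,goto B. Now: state=B, head=0, tape[-2..2]=01110 (head:   ^)

Answer: B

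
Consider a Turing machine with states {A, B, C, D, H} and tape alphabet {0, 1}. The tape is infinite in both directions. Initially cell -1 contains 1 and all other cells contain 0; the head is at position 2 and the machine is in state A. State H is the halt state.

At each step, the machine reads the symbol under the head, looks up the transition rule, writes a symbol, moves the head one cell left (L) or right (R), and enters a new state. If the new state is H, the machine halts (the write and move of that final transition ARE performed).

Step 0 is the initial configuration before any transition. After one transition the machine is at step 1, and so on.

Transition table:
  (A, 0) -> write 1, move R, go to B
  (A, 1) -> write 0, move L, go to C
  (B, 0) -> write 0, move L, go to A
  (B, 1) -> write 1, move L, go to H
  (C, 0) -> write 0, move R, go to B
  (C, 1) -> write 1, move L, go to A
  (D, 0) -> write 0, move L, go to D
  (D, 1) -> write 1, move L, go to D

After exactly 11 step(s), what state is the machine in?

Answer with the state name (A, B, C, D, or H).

Answer: B

Derivation:
Step 1: in state A at pos 2, read 0 -> (A,0)->write 1,move R,goto B. Now: state=B, head=3, tape[-2..4]=0100100 (head:      ^)
Step 2: in state B at pos 3, read 0 -> (B,0)->write 0,move L,goto A. Now: state=A, head=2, tape[-2..4]=0100100 (head:     ^)
Step 3: in state A at pos 2, read 1 -> (A,1)->write 0,move L,goto C. Now: state=C, head=1, tape[-2..4]=0100000 (head:    ^)
Step 4: in state C at pos 1, read 0 -> (C,0)->write 0,move R,goto B. Now: state=B, head=2, tape[-2..4]=0100000 (head:     ^)
Step 5: in state B at pos 2, read 0 -> (B,0)->write 0,move L,goto A. Now: state=A, head=1, tape[-2..4]=0100000 (head:    ^)
Step 6: in state A at pos 1, read 0 -> (A,0)->write 1,move R,goto B. Now: state=B, head=2, tape[-2..4]=0101000 (head:     ^)
Step 7: in state B at pos 2, read 0 -> (B,0)->write 0,move L,goto A. Now: state=A, head=1, tape[-2..4]=0101000 (head:    ^)
Step 8: in state A at pos 1, read 1 -> (A,1)->write 0,move L,goto C. Now: state=C, head=0, tape[-2..4]=0100000 (head:   ^)
Step 9: in state C at pos 0, read 0 -> (C,0)->write 0,move R,goto B. Now: state=B, head=1, tape[-2..4]=0100000 (head:    ^)
Step 10: in state B at pos 1, read 0 -> (B,0)->write 0,move L,goto A. Now: state=A, head=0, tape[-2..4]=0100000 (head:   ^)
Step 11: in state A at pos 0, read 0 -> (A,0)->write 1,move R,goto B. Now: state=B, head=1, tape[-2..4]=0110000 (head:    ^)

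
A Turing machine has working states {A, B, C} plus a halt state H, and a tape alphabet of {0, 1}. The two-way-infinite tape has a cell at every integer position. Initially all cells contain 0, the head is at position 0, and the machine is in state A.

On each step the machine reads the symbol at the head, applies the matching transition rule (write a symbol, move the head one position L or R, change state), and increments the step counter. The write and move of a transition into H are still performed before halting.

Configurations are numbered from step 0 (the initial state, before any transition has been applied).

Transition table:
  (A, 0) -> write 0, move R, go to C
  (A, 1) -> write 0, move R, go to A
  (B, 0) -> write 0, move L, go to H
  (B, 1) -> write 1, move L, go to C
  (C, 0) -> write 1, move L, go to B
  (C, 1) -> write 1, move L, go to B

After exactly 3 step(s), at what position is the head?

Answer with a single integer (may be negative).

Answer: -1

Derivation:
Step 1: in state A at pos 0, read 0 -> (A,0)->write 0,move R,goto C. Now: state=C, head=1, tape[-1..2]=0000 (head:   ^)
Step 2: in state C at pos 1, read 0 -> (C,0)->write 1,move L,goto B. Now: state=B, head=0, tape[-1..2]=0010 (head:  ^)
Step 3: in state B at pos 0, read 0 -> (B,0)->write 0,move L,goto H. Now: state=H, head=-1, tape[-2..2]=00010 (head:  ^)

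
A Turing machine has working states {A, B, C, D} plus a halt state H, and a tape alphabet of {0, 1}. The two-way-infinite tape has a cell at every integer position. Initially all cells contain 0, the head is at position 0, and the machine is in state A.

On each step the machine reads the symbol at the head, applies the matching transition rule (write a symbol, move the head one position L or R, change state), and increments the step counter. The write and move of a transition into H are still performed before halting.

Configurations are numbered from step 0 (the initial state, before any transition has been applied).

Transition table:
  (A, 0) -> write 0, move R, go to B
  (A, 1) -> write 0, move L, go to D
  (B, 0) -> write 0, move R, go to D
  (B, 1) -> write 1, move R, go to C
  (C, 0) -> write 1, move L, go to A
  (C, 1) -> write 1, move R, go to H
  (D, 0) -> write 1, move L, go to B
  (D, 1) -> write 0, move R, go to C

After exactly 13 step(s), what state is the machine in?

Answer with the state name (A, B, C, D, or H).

Step 1: in state A at pos 0, read 0 -> (A,0)->write 0,move R,goto B. Now: state=B, head=1, tape[-1..2]=0000 (head:   ^)
Step 2: in state B at pos 1, read 0 -> (B,0)->write 0,move R,goto D. Now: state=D, head=2, tape[-1..3]=00000 (head:    ^)
Step 3: in state D at pos 2, read 0 -> (D,0)->write 1,move L,goto B. Now: state=B, head=1, tape[-1..3]=00010 (head:   ^)
Step 4: in state B at pos 1, read 0 -> (B,0)->write 0,move R,goto D. Now: state=D, head=2, tape[-1..3]=00010 (head:    ^)
Step 5: in state D at pos 2, read 1 -> (D,1)->write 0,move R,goto C. Now: state=C, head=3, tape[-1..4]=000000 (head:     ^)
Step 6: in state C at pos 3, read 0 -> (C,0)->write 1,move L,goto A. Now: state=A, head=2, tape[-1..4]=000010 (head:    ^)
Step 7: in state A at pos 2, read 0 -> (A,0)->write 0,move R,goto B. Now: state=B, head=3, tape[-1..4]=000010 (head:     ^)
Step 8: in state B at pos 3, read 1 -> (B,1)->write 1,move R,goto C. Now: state=C, head=4, tape[-1..5]=0000100 (head:      ^)
Step 9: in state C at pos 4, read 0 -> (C,0)->write 1,move L,goto A. Now: state=A, head=3, tape[-1..5]=0000110 (head:     ^)
Step 10: in state A at pos 3, read 1 -> (A,1)->write 0,move L,goto D. Now: state=D, head=2, tape[-1..5]=0000010 (head:    ^)
Step 11: in state D at pos 2, read 0 -> (D,0)->write 1,move L,goto B. Now: state=B, head=1, tape[-1..5]=0001010 (head:   ^)
Step 12: in state B at pos 1, read 0 -> (B,0)->write 0,move R,goto D. Now: state=D, head=2, tape[-1..5]=0001010 (head:    ^)
Step 13: in state D at pos 2, read 1 -> (D,1)->write 0,move R,goto C. Now: state=C, head=3, tape[-1..5]=0000010 (head:     ^)

Answer: C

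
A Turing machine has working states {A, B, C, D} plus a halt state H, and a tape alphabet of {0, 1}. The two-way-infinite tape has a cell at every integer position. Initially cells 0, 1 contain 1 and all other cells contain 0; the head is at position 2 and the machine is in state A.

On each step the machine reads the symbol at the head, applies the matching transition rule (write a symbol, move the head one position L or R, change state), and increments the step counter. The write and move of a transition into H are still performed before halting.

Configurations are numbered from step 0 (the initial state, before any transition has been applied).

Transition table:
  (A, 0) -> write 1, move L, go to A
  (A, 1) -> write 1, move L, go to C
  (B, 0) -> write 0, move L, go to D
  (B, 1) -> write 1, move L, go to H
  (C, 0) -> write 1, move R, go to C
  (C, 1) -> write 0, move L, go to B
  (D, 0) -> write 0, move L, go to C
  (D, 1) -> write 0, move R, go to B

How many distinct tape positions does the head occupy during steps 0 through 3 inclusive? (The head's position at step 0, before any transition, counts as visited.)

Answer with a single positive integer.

Answer: 4

Derivation:
Step 1: in state A at pos 2, read 0 -> (A,0)->write 1,move L,goto A. Now: state=A, head=1, tape[-1..3]=01110 (head:   ^)
Step 2: in state A at pos 1, read 1 -> (A,1)->write 1,move L,goto C. Now: state=C, head=0, tape[-1..3]=01110 (head:  ^)
Step 3: in state C at pos 0, read 1 -> (C,1)->write 0,move L,goto B. Now: state=B, head=-1, tape[-2..3]=000110 (head:  ^)
Head positions at steps 0..3: starting at 2, distinct positions visited = {-1, 0, 1, 2} -> 4 position(s)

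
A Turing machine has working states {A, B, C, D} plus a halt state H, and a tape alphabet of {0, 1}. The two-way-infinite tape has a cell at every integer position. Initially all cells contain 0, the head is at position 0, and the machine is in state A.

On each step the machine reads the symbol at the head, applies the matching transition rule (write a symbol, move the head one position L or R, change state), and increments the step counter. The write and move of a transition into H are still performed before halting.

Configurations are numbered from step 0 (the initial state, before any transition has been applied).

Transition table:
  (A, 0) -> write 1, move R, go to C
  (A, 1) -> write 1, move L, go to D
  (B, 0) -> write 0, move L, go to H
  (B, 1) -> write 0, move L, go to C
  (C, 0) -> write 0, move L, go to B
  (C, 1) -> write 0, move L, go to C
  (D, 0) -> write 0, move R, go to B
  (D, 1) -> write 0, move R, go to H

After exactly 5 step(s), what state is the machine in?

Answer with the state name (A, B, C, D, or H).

Step 1: in state A at pos 0, read 0 -> (A,0)->write 1,move R,goto C. Now: state=C, head=1, tape[-1..2]=0100 (head:   ^)
Step 2: in state C at pos 1, read 0 -> (C,0)->write 0,move L,goto B. Now: state=B, head=0, tape[-1..2]=0100 (head:  ^)
Step 3: in state B at pos 0, read 1 -> (B,1)->write 0,move L,goto C. Now: state=C, head=-1, tape[-2..2]=00000 (head:  ^)
Step 4: in state C at pos -1, read 0 -> (C,0)->write 0,move L,goto B. Now: state=B, head=-2, tape[-3..2]=000000 (head:  ^)
Step 5: in state B at pos -2, read 0 -> (B,0)->write 0,move L,goto H. Now: state=H, head=-3, tape[-4..2]=0000000 (head:  ^)

Answer: H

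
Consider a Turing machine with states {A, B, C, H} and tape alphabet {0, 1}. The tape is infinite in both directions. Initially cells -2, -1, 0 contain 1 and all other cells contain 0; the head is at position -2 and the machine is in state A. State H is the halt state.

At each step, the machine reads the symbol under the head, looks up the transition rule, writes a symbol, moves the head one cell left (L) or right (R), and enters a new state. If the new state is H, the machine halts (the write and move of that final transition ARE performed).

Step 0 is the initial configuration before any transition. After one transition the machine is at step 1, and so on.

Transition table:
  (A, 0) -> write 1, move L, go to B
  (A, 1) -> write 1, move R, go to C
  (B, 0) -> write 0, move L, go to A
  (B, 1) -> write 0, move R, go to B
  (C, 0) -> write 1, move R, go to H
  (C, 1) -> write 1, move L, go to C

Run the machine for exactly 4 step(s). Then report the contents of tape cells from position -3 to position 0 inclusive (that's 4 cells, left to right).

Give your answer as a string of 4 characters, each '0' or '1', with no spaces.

Step 1: in state A at pos -2, read 1 -> (A,1)->write 1,move R,goto C. Now: state=C, head=-1, tape[-3..1]=01110 (head:   ^)
Step 2: in state C at pos -1, read 1 -> (C,1)->write 1,move L,goto C. Now: state=C, head=-2, tape[-3..1]=01110 (head:  ^)
Step 3: in state C at pos -2, read 1 -> (C,1)->write 1,move L,goto C. Now: state=C, head=-3, tape[-4..1]=001110 (head:  ^)
Step 4: in state C at pos -3, read 0 -> (C,0)->write 1,move R,goto H. Now: state=H, head=-2, tape[-4..1]=011110 (head:   ^)

Answer: 1111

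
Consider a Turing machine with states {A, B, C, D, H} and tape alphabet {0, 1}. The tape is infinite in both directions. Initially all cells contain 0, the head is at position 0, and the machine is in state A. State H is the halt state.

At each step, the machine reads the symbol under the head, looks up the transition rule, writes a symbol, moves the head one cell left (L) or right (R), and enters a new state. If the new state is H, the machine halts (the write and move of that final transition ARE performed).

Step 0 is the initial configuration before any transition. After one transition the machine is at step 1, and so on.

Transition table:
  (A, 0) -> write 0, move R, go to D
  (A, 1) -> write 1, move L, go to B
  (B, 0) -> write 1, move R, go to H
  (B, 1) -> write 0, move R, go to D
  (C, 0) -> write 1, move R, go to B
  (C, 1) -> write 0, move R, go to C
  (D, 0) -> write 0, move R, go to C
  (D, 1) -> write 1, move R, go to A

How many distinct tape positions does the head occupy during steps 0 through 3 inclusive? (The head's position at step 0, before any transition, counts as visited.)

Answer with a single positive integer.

Answer: 4

Derivation:
Step 1: in state A at pos 0, read 0 -> (A,0)->write 0,move R,goto D. Now: state=D, head=1, tape[-1..2]=0000 (head:   ^)
Step 2: in state D at pos 1, read 0 -> (D,0)->write 0,move R,goto C. Now: state=C, head=2, tape[-1..3]=00000 (head:    ^)
Step 3: in state C at pos 2, read 0 -> (C,0)->write 1,move R,goto B. Now: state=B, head=3, tape[-1..4]=000100 (head:     ^)
Head positions at steps 0..3: starting at 0, distinct positions visited = {0, 1, 2, 3} -> 4 position(s)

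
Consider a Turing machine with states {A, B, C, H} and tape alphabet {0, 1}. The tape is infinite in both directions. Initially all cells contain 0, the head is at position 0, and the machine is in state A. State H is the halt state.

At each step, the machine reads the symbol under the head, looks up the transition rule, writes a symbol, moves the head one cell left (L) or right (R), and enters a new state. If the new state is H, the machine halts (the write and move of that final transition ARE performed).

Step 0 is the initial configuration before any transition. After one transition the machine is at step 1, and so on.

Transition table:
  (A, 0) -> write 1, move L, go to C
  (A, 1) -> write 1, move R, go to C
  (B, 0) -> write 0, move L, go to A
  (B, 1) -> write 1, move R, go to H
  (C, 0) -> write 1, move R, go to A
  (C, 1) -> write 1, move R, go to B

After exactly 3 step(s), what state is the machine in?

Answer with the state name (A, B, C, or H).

Step 1: in state A at pos 0, read 0 -> (A,0)->write 1,move L,goto C. Now: state=C, head=-1, tape[-2..1]=0010 (head:  ^)
Step 2: in state C at pos -1, read 0 -> (C,0)->write 1,move R,goto A. Now: state=A, head=0, tape[-2..1]=0110 (head:   ^)
Step 3: in state A at pos 0, read 1 -> (A,1)->write 1,move R,goto C. Now: state=C, head=1, tape[-2..2]=01100 (head:    ^)

Answer: C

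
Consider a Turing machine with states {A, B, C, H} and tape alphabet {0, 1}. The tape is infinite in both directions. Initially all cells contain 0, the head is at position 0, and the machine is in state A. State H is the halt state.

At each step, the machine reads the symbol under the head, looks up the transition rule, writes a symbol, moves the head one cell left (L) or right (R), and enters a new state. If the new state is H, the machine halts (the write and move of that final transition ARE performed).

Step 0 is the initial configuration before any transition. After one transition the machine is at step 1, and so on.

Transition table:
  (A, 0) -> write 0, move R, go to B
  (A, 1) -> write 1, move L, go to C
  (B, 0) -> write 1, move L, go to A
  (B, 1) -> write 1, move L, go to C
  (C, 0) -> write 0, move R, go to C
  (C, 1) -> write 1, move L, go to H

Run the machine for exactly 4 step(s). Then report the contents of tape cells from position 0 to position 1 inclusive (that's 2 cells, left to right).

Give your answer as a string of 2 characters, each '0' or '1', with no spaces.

Step 1: in state A at pos 0, read 0 -> (A,0)->write 0,move R,goto B. Now: state=B, head=1, tape[-1..2]=0000 (head:   ^)
Step 2: in state B at pos 1, read 0 -> (B,0)->write 1,move L,goto A. Now: state=A, head=0, tape[-1..2]=0010 (head:  ^)
Step 3: in state A at pos 0, read 0 -> (A,0)->write 0,move R,goto B. Now: state=B, head=1, tape[-1..2]=0010 (head:   ^)
Step 4: in state B at pos 1, read 1 -> (B,1)->write 1,move L,goto C. Now: state=C, head=0, tape[-1..2]=0010 (head:  ^)

Answer: 01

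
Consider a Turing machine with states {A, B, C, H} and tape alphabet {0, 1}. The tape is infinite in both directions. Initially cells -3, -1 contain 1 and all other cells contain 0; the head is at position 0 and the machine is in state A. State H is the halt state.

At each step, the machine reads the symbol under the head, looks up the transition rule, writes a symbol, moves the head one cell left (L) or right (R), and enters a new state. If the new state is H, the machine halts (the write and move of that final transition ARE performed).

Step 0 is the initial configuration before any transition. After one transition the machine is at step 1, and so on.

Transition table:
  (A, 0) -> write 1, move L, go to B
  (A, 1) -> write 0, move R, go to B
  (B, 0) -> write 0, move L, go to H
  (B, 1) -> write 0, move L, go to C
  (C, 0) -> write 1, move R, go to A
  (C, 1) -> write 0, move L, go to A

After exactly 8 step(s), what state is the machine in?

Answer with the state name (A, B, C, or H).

Step 1: in state A at pos 0, read 0 -> (A,0)->write 1,move L,goto B. Now: state=B, head=-1, tape[-4..1]=010110 (head:    ^)
Step 2: in state B at pos -1, read 1 -> (B,1)->write 0,move L,goto C. Now: state=C, head=-2, tape[-4..1]=010010 (head:   ^)
Step 3: in state C at pos -2, read 0 -> (C,0)->write 1,move R,goto A. Now: state=A, head=-1, tape[-4..1]=011010 (head:    ^)
Step 4: in state A at pos -1, read 0 -> (A,0)->write 1,move L,goto B. Now: state=B, head=-2, tape[-4..1]=011110 (head:   ^)
Step 5: in state B at pos -2, read 1 -> (B,1)->write 0,move L,goto C. Now: state=C, head=-3, tape[-4..1]=010110 (head:  ^)
Step 6: in state C at pos -3, read 1 -> (C,1)->write 0,move L,goto A. Now: state=A, head=-4, tape[-5..1]=0000110 (head:  ^)
Step 7: in state A at pos -4, read 0 -> (A,0)->write 1,move L,goto B. Now: state=B, head=-5, tape[-6..1]=00100110 (head:  ^)
Step 8: in state B at pos -5, read 0 -> (B,0)->write 0,move L,goto H. Now: state=H, head=-6, tape[-7..1]=000100110 (head:  ^)

Answer: H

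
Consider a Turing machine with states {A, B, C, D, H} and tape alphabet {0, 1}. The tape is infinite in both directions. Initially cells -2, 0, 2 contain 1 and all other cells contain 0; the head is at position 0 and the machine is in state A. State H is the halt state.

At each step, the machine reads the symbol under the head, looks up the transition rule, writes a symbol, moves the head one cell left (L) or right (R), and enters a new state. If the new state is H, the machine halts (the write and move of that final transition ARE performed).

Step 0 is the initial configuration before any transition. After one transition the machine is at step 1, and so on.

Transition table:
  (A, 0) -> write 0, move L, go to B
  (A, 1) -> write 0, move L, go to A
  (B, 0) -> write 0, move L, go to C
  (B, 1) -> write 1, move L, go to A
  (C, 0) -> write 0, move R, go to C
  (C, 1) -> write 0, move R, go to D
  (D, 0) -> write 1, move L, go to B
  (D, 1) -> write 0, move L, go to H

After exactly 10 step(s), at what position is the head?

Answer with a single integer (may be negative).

Answer: -2

Derivation:
Step 1: in state A at pos 0, read 1 -> (A,1)->write 0,move L,goto A. Now: state=A, head=-1, tape[-3..3]=0100010 (head:   ^)
Step 2: in state A at pos -1, read 0 -> (A,0)->write 0,move L,goto B. Now: state=B, head=-2, tape[-3..3]=0100010 (head:  ^)
Step 3: in state B at pos -2, read 1 -> (B,1)->write 1,move L,goto A. Now: state=A, head=-3, tape[-4..3]=00100010 (head:  ^)
Step 4: in state A at pos -3, read 0 -> (A,0)->write 0,move L,goto B. Now: state=B, head=-4, tape[-5..3]=000100010 (head:  ^)
Step 5: in state B at pos -4, read 0 -> (B,0)->write 0,move L,goto C. Now: state=C, head=-5, tape[-6..3]=0000100010 (head:  ^)
Step 6: in state C at pos -5, read 0 -> (C,0)->write 0,move R,goto C. Now: state=C, head=-4, tape[-6..3]=0000100010 (head:   ^)
Step 7: in state C at pos -4, read 0 -> (C,0)->write 0,move R,goto C. Now: state=C, head=-3, tape[-6..3]=0000100010 (head:    ^)
Step 8: in state C at pos -3, read 0 -> (C,0)->write 0,move R,goto C. Now: state=C, head=-2, tape[-6..3]=0000100010 (head:     ^)
Step 9: in state C at pos -2, read 1 -> (C,1)->write 0,move R,goto D. Now: state=D, head=-1, tape[-6..3]=0000000010 (head:      ^)
Step 10: in state D at pos -1, read 0 -> (D,0)->write 1,move L,goto B. Now: state=B, head=-2, tape[-6..3]=0000010010 (head:     ^)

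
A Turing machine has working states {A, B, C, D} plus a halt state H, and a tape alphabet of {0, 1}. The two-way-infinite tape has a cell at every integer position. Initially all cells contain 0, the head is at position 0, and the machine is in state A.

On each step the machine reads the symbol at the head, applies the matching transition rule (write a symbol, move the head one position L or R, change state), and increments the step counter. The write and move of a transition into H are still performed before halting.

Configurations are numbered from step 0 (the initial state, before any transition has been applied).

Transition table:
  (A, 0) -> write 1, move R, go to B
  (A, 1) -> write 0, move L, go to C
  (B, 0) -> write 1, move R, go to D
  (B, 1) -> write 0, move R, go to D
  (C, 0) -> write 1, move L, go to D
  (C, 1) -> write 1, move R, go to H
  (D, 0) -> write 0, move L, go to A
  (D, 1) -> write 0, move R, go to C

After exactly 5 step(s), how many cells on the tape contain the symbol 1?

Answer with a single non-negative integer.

Step 1: in state A at pos 0, read 0 -> (A,0)->write 1,move R,goto B. Now: state=B, head=1, tape[-1..2]=0100 (head:   ^)
Step 2: in state B at pos 1, read 0 -> (B,0)->write 1,move R,goto D. Now: state=D, head=2, tape[-1..3]=01100 (head:    ^)
Step 3: in state D at pos 2, read 0 -> (D,0)->write 0,move L,goto A. Now: state=A, head=1, tape[-1..3]=01100 (head:   ^)
Step 4: in state A at pos 1, read 1 -> (A,1)->write 0,move L,goto C. Now: state=C, head=0, tape[-1..3]=01000 (head:  ^)
Step 5: in state C at pos 0, read 1 -> (C,1)->write 1,move R,goto H. Now: state=H, head=1, tape[-1..3]=01000 (head:   ^)
Cells containing 1 after step 5: {0} -> 1 cell(s)

Answer: 1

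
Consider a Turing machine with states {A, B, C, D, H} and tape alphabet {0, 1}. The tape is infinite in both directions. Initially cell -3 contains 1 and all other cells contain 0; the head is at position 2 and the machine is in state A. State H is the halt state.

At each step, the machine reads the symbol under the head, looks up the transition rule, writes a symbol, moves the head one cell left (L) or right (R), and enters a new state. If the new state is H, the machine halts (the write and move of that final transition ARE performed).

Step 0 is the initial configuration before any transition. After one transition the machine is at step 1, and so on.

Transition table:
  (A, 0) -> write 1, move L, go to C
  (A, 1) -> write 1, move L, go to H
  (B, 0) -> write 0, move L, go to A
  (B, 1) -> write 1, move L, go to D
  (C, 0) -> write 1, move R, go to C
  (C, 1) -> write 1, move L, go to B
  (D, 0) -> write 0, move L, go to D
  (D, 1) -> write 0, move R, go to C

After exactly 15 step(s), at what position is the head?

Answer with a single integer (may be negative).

Answer: -1

Derivation:
Step 1: in state A at pos 2, read 0 -> (A,0)->write 1,move L,goto C. Now: state=C, head=1, tape[-4..3]=01000010 (head:      ^)
Step 2: in state C at pos 1, read 0 -> (C,0)->write 1,move R,goto C. Now: state=C, head=2, tape[-4..3]=01000110 (head:       ^)
Step 3: in state C at pos 2, read 1 -> (C,1)->write 1,move L,goto B. Now: state=B, head=1, tape[-4..3]=01000110 (head:      ^)
Step 4: in state B at pos 1, read 1 -> (B,1)->write 1,move L,goto D. Now: state=D, head=0, tape[-4..3]=01000110 (head:     ^)
Step 5: in state D at pos 0, read 0 -> (D,0)->write 0,move L,goto D. Now: state=D, head=-1, tape[-4..3]=01000110 (head:    ^)
Step 6: in state D at pos -1, read 0 -> (D,0)->write 0,move L,goto D. Now: state=D, head=-2, tape[-4..3]=01000110 (head:   ^)
Step 7: in state D at pos -2, read 0 -> (D,0)->write 0,move L,goto D. Now: state=D, head=-3, tape[-4..3]=01000110 (head:  ^)
Step 8: in state D at pos -3, read 1 -> (D,1)->write 0,move R,goto C. Now: state=C, head=-2, tape[-4..3]=00000110 (head:   ^)
Step 9: in state C at pos -2, read 0 -> (C,0)->write 1,move R,goto C. Now: state=C, head=-1, tape[-4..3]=00100110 (head:    ^)
Step 10: in state C at pos -1, read 0 -> (C,0)->write 1,move R,goto C. Now: state=C, head=0, tape[-4..3]=00110110 (head:     ^)
Step 11: in state C at pos 0, read 0 -> (C,0)->write 1,move R,goto C. Now: state=C, head=1, tape[-4..3]=00111110 (head:      ^)
Step 12: in state C at pos 1, read 1 -> (C,1)->write 1,move L,goto B. Now: state=B, head=0, tape[-4..3]=00111110 (head:     ^)
Step 13: in state B at pos 0, read 1 -> (B,1)->write 1,move L,goto D. Now: state=D, head=-1, tape[-4..3]=00111110 (head:    ^)
Step 14: in state D at pos -1, read 1 -> (D,1)->write 0,move R,goto C. Now: state=C, head=0, tape[-4..3]=00101110 (head:     ^)
Step 15: in state C at pos 0, read 1 -> (C,1)->write 1,move L,goto B. Now: state=B, head=-1, tape[-4..3]=00101110 (head:    ^)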